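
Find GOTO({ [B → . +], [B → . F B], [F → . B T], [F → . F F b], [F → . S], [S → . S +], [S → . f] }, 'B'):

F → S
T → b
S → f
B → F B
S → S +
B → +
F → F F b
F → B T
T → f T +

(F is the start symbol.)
GOTO(I, 'B') = CLOSURE({ [A → αX.β] : [A → α.Xβ] ∈ I, X = 'B' })

Items with dot before 'B', with the dot advanced:
  [F → . B T] → [F → B . T]
Closure of the advanced items:
  [F → B . T] has the dot before T: add [T → . b], [T → . f T +]

GOTO = { [F → B . T], [T → . b], [T → . f T +] }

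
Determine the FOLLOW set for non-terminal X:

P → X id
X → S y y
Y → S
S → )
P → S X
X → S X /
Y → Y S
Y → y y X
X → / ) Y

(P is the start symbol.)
{ $, ')', '/', 'id' }

To compute FOLLOW(X), find every occurrence of X on a right-hand side N → α X β: add FIRST(β) \ {ε}, and if β is empty or nullable also add FOLLOW(N). Iterate to a fixed point.

In P → X id: X is followed by id, add FIRST(id) \ {ε} = { 'id' }
In P → S X: X is at the end, add FOLLOW(P)
In X → S X /: X is followed by '/', add FIRST('/') \ {ε} = { '/' }
In Y → y y X: X is at the end, add FOLLOW(Y)

The FOLLOW sets referred to above (computed the same way, to a fixed point):
  FOLLOW(P) = { $ }
  FOLLOW(Y) = { $, ')', '/', 'id' }

Taking the union: FOLLOW(X) = { $, ')', '/', 'id' }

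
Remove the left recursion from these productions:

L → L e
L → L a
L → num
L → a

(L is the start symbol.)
L is directly left-recursive. The standard transformation for
  A → A α₁ | ... | A α_m | β₁ | ... | β_n
is
  A  → β₁ A' | ... | β_n A'
  A' → α₁ A' | ... | α_m A' | ε

L → num becomes L → num L'
L → a becomes L → a L'
L → L e becomes L' → e L'
L → L a becomes L' → a L'
Add L' → ε

Resulting grammar:
L → num L'
L → a L'
L' → e L'
L' → a L'
L' → ε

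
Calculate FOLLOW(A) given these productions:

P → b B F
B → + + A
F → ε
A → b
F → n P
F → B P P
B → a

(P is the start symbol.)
In B → + + A: A is at the end, add FOLLOW(B)

The FOLLOW sets referred to above (computed the same way, to a fixed point):
  FOLLOW(B) = { $, '+', 'a', 'b', 'n' }

Taking the union: FOLLOW(A) = { $, '+', 'a', 'b', 'n' }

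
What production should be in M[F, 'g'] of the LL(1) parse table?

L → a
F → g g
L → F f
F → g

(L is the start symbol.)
F → g g, F → g

To find M[F, 'g'], we find productions for F where 'g' is in the predict set (PREDICT(N → α) = (FIRST(α) \ {ε}) ∪ (FOLLOW(N) if α ⇒* ε)).

F → g g: PREDICT = { 'g' }
  'g' is in predict set, so this production goes in M[F, 'g']
F → g: PREDICT = { 'g' }
  'g' is in predict set, so this production goes in M[F, 'g']

M[F, 'g'] = F → g g, F → g  (a multiply-defined cell — the grammar is not LL(1))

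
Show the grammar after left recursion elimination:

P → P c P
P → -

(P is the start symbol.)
P → - P'
P' → c P P'
P' → ε

P is directly left-recursive. The standard transformation for
  A → A α₁ | ... | A α_m | β₁ | ... | β_n
is
  A  → β₁ A' | ... | β_n A'
  A' → α₁ A' | ... | α_m A' | ε

P → - becomes P → - P'
P → P c P becomes P' → c P P'
Add P' → ε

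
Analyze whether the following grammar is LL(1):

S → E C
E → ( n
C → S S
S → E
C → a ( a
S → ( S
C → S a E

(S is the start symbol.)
No. Predict set conflict for S: { '(' }

A grammar is LL(1) if for each non-terminal N with multiple productions, the predict sets of those productions are pairwise disjoint, where PREDICT(N → α) = (FIRST(α) \ {ε}) ∪ (FOLLOW(N) if α ⇒* ε).

Relevant sets:
  FIRST(E) = { '(' }
  FIRST(S) = { '(' }

For S:
  PREDICT(S → E C) = { '(' }
  PREDICT(S → E) = { '(' }
  PREDICT(S → '(' S) = { '(' }
For C:
  PREDICT(C → S S) = { '(' }
  PREDICT(C → a '(' a) = { 'a' }
  PREDICT(C → S a E) = { '(' }
E has a single production, so nothing to check there.

Conflict found: Predict set conflict for S: { '(' }
The grammar is NOT LL(1).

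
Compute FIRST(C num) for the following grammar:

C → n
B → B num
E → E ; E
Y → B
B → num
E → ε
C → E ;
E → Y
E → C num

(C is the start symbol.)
FIRST sets of the non-terminals involved (from the grammar, by fixed-point iteration):
  FIRST(C) = { ';', 'n', 'num' }

To compute FIRST(C num), process the symbols left to right:
Symbol C is a non-terminal. Add FIRST(C) \ {ε} = { ';', 'n', 'num' }
C is not nullable (ε ∉ FIRST(C)), so stop here.
FIRST(C num) = { ';', 'n', 'num' }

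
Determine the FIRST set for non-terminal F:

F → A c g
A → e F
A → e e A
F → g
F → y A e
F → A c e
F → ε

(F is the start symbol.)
{ 'e', 'g', 'y', ε }

FIRST sets of the other non-terminals involved (by the same procedure, iterated to a fixed point):
  FIRST(A) = { 'e' }

From F → A c g:
  - A is a non-terminal: add FIRST(A) \ {ε} = { 'e' }
    A is not nullable, so stop
From F → g:
  - g is a terminal: add 'g' and stop
From F → y A e:
  - y is a terminal: add 'y' and stop
From F → A c e:
  - A is a non-terminal: add FIRST(A) \ {ε} = { 'e' }
    A is not nullable, so stop
From F → ε:
  - ε-production, so ε ∈ FIRST(F)

Collecting: FIRST(F) = { 'e', 'g', 'y', ε }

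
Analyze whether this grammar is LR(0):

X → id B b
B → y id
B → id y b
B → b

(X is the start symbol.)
Yes, the grammar is LR(0)

A grammar is LR(0) if no state in the canonical LR(0) collection has:
  - both a shift item (dot before a terminal) and a complete item (shift-reduce conflict), or
  - two or more complete items (reduce-reduce conflict; the accept item [X' → X .] counts as a complete item here).

Augment with X' → X and build the canonical LR(0) collection (I0 = CLOSURE({[X' → . X]}), then GOTO on every symbol after a dot until no new states appear). It has 11 states:
  I0: { [X → . id B b], [X' → . X] }  — shift
  I1: { [X' → X .] }  — accept
  I2: { [B → . b], [B → . id y b], [B → . y id], [X → id . B b] }  — shift
  I3: { [X → id B . b] }  — shift
  I4: { [B → b .] }  — reduce
  I5: { [B → id . y b] }  — shift
  I6: { [B → y . id] }  — shift
  I7: { [B → y id .] }  — reduce
  I8: { [B → id y . b] }  — shift
  I9: { [B → id y b .] }  — reduce
  I10: { [X → id B b .] }  — reduce

Every state is either a pure shift/goto state or contains exactly one complete item and nothing to shift — no conflicts. The grammar is LR(0).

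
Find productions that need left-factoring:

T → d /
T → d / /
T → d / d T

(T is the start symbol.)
Yes, T has productions with common prefix 'd /'

Left-factoring is needed when two productions for the same non-terminal
share a common prefix on the right-hand side.

Productions for T:
  T → d /
  T → d / /
  T → d / d T

Found common prefix 'd /' in productions for T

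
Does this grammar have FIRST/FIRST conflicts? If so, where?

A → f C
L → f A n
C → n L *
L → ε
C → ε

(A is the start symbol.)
No FIRST/FIRST conflicts.

A FIRST/FIRST conflict occurs when two productions N → α and N → β for the same non-terminal have FIRST(α) ∩ FIRST(β) ≠ ∅ (with ε ∈ FIRST of a nullable right-hand side, so two nullable alternatives also conflict).

Productions for L:
  L → f A n: FIRST = { 'f' }
  L → ε: FIRST = { ε }
Productions for C:
  C → n L *: FIRST = { 'n' }
  C → ε: FIRST = { ε }
A has only one production, so no FIRST/FIRST conflict is possible there.

All alternatives of each non-terminal have pairwise disjoint FIRST sets.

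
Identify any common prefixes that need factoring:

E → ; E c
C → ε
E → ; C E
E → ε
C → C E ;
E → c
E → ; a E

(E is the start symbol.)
Left-factoring is needed when two productions for the same non-terminal
share a common prefix on the right-hand side.

Productions for E:
  E → ; E c
  E → ; C E
  E → ε
  E → c
  E → ; a E
Productions for C:
  C → ε
  C → C E ;

Found common prefix ';' in productions for E

Answer: Yes, E has productions with common prefix ';'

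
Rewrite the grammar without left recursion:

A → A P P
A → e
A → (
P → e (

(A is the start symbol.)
A → e A'
A → ( A'
A' → P P A'
A' → ε
P → e (

A is directly left-recursive. The standard transformation for
  A → A α₁ | ... | A α_m | β₁ | ... | β_n
is
  A  → β₁ A' | ... | β_n A'
  A' → α₁ A' | ... | α_m A' | ε

A → e becomes A → e A'
A → ( becomes A → ( A'
A → A P P becomes A' → P P A'
Add A' → ε

Productions for other non-terminals are unchanged:
  P → e (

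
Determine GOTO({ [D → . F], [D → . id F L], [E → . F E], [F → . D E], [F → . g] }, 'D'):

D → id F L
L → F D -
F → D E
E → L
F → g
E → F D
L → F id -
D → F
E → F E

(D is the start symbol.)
{ [D → . F], [D → . id F L], [E → . F D], [E → . F E], [E → . L], [F → . D E], [F → . g], [F → D . E], [L → . F D -], [L → . F id -] }

GOTO(I, 'D') = CLOSURE({ [A → αX.β] : [A → α.Xβ] ∈ I, X = 'D' })

Items with dot before 'D', with the dot advanced:
  [F → . D E] → [F → D . E]
Closure of the advanced items:
  [F → D . E] has the dot before E: add [E → . L], [E → . F D], [E → . F E]
  [E → . L] has the dot before L: add [L → . F D -], [L → . F id -]
  [E → . F D] has the dot before F: add [F → . D E], [F → . g]
  [F → . D E] has the dot before D: add [D → . id F L], [D → . F]

GOTO = { [D → . F], [D → . id F L], [E → . F D], [E → . F E], [E → . L], [F → . D E], [F → . g], [F → D . E], [L → . F D -], [L → . F id -] }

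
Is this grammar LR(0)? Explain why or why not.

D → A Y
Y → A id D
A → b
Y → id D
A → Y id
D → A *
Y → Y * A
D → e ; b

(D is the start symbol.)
Augment with D' → D and build the canonical LR(0) collection (I0 = CLOSURE({[D' → . D]}), then GOTO on every symbol after a dot until no new states appear). It has 20 states:
  I0: { [A → . Y id], [A → . b], [D → . A *], [D → . A Y], [D → . e ; b], [D' → . D], [Y → . A id D], [Y → . Y * A], [Y → . id D] }  — shift
  I1: { [A → . Y id], [A → . b], [D → A . *], [D → A . Y], [Y → . A id D], [Y → . Y * A], [Y → . id D], [Y → A . id D] }  — shift
  I2: { [D' → D .] }  — accept
  I3: { [A → Y . id], [Y → Y . * A] }  — shift
  I4: { [A → b .] }  — reduce
  I5: { [D → e . ; b] }  — shift
  I6: { [A → . Y id], [A → . b], [D → . A *], [D → . A Y], [D → . e ; b], [Y → . A id D], [Y → . Y * A], [Y → . id D], [Y → id . D] }  — shift
  I7: { [Y → id D .] }  — reduce
  I8: { [D → e ; . b] }  — shift
  I9: { [D → e ; b .] }  — reduce
  I10: { [A → . Y id], [A → . b], [Y → . A id D], [Y → . Y * A], [Y → . id D], [Y → Y * . A] }  — shift
  I11: { [A → Y id .] }  — reduce
  I12: { [Y → A . id D], [Y → Y * A .] }  — shift, reduce
  I13: { [A → . Y id], [A → . b], [D → . A *], [D → . A Y], [D → . e ; b], [Y → . A id D], [Y → . Y * A], [Y → . id D], [Y → A id . D] }  — shift
  I14: { [Y → A id D .] }  — reduce
  I15: { [D → A * .] }  — reduce
  I16: { [Y → A . id D] }  — shift
  I17: { [A → Y . id], [D → A Y .], [Y → Y . * A] }  — shift, reduce
  I18: { [A → . Y id], [A → . b], [D → . A *], [D → . A Y], [D → . e ; b], [Y → . A id D], [Y → . Y * A], [Y → . id D], [Y → A id . D], [Y → id . D] }  — shift
  I19: { [Y → A id D .], [Y → id D .] }  — 2 reduces

Conflict in state I12:
  Shift-reduce conflict between [Y → Y * A .] and [Y → A . id D]
So the grammar is NOT LR(0).

Answer: No. Shift-reduce conflict between [Y → Y * A .] and [Y → A . id D]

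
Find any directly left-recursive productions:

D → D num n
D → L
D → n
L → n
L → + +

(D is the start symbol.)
Yes, D is left-recursive

Direct left recursion occurs when N → N α for some non-terminal N (the right-hand side begins with the left-hand side itself).

D → D num n: LEFT RECURSIVE (starts with D)
D → L: starts with L
D → n: starts with n
L → n: starts with n
L → + +: starts with '+'

The grammar has direct left recursion on: D.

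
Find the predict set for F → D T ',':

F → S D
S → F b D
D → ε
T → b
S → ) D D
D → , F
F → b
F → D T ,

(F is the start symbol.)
{ ',', 'b' }

PREDICT(F → D T ',') = (FIRST(RHS) \ {ε}) ∪ (FOLLOW(F) if ε ∈ FIRST(RHS), i.e. RHS ⇒* ε)
FIRST(D) = { ',', ε }
FIRST(T) = { 'b' }
FIRST(D T ',') = { ',', 'b' }
ε ∉ FIRST(D T ','), so FOLLOW(F) is not added.
PREDICT(F → D T ',') = { ',', 'b' }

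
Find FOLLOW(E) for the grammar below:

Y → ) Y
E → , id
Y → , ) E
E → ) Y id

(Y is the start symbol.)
{ $, 'id' }

In Y → , ) E: E is at the end, add FOLLOW(Y)

The FOLLOW sets referred to above (computed the same way, to a fixed point):
  FOLLOW(Y) = { $, 'id' }

Taking the union: FOLLOW(E) = { $, 'id' }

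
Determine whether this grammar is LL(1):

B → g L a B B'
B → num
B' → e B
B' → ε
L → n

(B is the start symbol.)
No. Predict set conflict for B': { 'e' }

A grammar is LL(1) if for each non-terminal N with multiple productions, the predict sets of those productions are pairwise disjoint, where PREDICT(N → α) = (FIRST(α) \ {ε}) ∪ (FOLLOW(N) if α ⇒* ε).

Relevant sets:
  FOLLOW(B') = { $, 'e' }

For B:
  PREDICT(B → g L a B B') = { 'g' }
  PREDICT(B → num) = { 'num' }
For B':
  PREDICT(B' → e B) = { 'e' }
  PREDICT(B' → ε) = { $, 'e' }
L has a single production, so nothing to check there.

Conflict found: Predict set conflict for B': { 'e' }
The grammar is NOT LL(1).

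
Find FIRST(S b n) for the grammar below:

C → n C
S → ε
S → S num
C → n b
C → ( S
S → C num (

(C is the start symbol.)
FIRST sets of the non-terminals involved (from the grammar, by fixed-point iteration):
  FIRST(S) = { '(', 'n', 'num', ε }

To compute FIRST(S b n), process the symbols left to right:
Symbol S is a non-terminal. Add FIRST(S) \ {ε} = { '(', 'n', 'num' }
S is nullable (ε ∈ FIRST(S)), continue to the next symbol.
Symbol b is a terminal. Add 'b' and stop.
FIRST(S b n) = { '(', 'b', 'n', 'num' }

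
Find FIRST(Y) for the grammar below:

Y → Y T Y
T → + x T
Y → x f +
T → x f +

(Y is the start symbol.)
To compute FIRST(Y), examine every production with Y on the left-hand side, reading each right-hand side left to right until a non-nullable symbol is reached.

From Y → Y T Y:
  - Y is the symbol being defined: contributes nothing new
    Y is not nullable, so stop
From Y → x f +:
  - x is a terminal: add 'x' and stop

Collecting: FIRST(Y) = { 'x' }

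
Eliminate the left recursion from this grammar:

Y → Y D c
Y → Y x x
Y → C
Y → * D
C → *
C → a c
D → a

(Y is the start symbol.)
Y → C Y'
Y → * D Y'
Y' → D c Y'
Y' → x x Y'
Y' → ε
C → *
C → a c
D → a

Y is directly left-recursive. The standard transformation for
  A → A α₁ | ... | A α_m | β₁ | ... | β_n
is
  A  → β₁ A' | ... | β_n A'
  A' → α₁ A' | ... | α_m A' | ε

Y → C becomes Y → C Y'
Y → * D becomes Y → * D Y'
Y → Y D c becomes Y' → D c Y'
Y → Y x x becomes Y' → x x Y'
Add Y' → ε

Productions for other non-terminals are unchanged:
  C → *
  C → a c
  D → a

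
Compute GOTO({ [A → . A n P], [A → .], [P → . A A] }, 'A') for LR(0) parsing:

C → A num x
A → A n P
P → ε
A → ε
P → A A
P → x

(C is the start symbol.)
GOTO(I, 'A') = CLOSURE({ [A → αX.β] : [A → α.Xβ] ∈ I, X = 'A' })

Items with dot before 'A', with the dot advanced:
  [A → . A n P] → [A → A . n P]
  [P → . A A] → [P → A . A]
Closure of the advanced items:
  [P → A . A] has the dot before A: add [A → . A n P], [A → .]

GOTO = { [A → . A n P], [A → .], [A → A . n P], [P → A . A] }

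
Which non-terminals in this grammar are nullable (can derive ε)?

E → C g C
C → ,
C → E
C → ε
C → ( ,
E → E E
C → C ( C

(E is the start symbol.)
{ 'C' }

A non-terminal is nullable if it can derive ε (the empty string): either it has an ε-production, or it has a production whose right-hand side consists entirely of nullable non-terminals.

ε-productions: C → ε
So C is immediately nullable.
No further non-terminal can be added: every production for the remaining non-terminals contains a terminal or a non-nullable non-terminal.
Nullable = { 'C' }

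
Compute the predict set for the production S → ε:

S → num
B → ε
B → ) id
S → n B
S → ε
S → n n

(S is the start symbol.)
{ $ }

PREDICT(S → ε) = (FIRST(RHS) \ {ε}) ∪ (FOLLOW(S) if ε ∈ FIRST(RHS), i.e. RHS ⇒* ε)
The right-hand side is ε (FIRST(ε) = { ε }), so the predict set is FOLLOW(S) = { $ }
PREDICT(S → ε) = { $ }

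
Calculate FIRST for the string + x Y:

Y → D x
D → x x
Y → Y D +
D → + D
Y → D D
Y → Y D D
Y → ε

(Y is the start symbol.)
To compute FIRST(+ x Y), process the symbols left to right:
Symbol + is a terminal. Add '+' and stop.
FIRST(+ x Y) = { '+' }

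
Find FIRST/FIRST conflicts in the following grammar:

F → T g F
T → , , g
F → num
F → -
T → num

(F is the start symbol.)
Yes. F → T g F / F → num on { 'num' }

A FIRST/FIRST conflict occurs when two productions N → α and N → β for the same non-terminal have FIRST(α) ∩ FIRST(β) ≠ ∅ (with ε ∈ FIRST of a nullable right-hand side, so two nullable alternatives also conflict).

FIRST sets of the non-terminals at (or reachable through a nullable prefix from) the front of some alternative:
  FIRST(T) = { ',', 'num' }

Productions for F:
  F → T g F: FIRST = { ',', 'num' }
  F → num: FIRST = { 'num' }
  F → -: FIRST = { '-' }
Productions for T:
  T → , , g: FIRST = { ',' }
  T → num: FIRST = { 'num' }

Conflict for F: F → T g F and F → num
  Overlap: { 'num' }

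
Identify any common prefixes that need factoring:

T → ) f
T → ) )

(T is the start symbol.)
Yes, T has productions with common prefix ')'

Left-factoring is needed when two productions for the same non-terminal
share a common prefix on the right-hand side.

Productions for T:
  T → ) f
  T → ) )

Found common prefix ')' in productions for T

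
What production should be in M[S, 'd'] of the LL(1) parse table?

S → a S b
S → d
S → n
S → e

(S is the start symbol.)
To find M[S, 'd'], we find productions for S where 'd' is in the predict set (PREDICT(N → α) = (FIRST(α) \ {ε}) ∪ (FOLLOW(N) if α ⇒* ε)).

S → a S b: PREDICT = { 'a' }
S → d: PREDICT = { 'd' }
  'd' is in predict set, so this production goes in M[S, 'd']
S → n: PREDICT = { 'n' }
S → e: PREDICT = { 'e' }

M[S, 'd'] = S → d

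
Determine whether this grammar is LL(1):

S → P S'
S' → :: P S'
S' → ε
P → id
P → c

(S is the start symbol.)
Yes, the grammar is LL(1).

A grammar is LL(1) if for each non-terminal N with multiple productions, the predict sets of those productions are pairwise disjoint, where PREDICT(N → α) = (FIRST(α) \ {ε}) ∪ (FOLLOW(N) if α ⇒* ε).

Relevant sets:
  FOLLOW(S') = { $ }

For S':
  PREDICT(S' → :: P S') = { '::' }
  PREDICT(S' → ε) = { $ }
For P:
  PREDICT(P → id) = { 'id' }
  PREDICT(P → c) = { 'c' }
S has a single production, so nothing to check there.

All predict sets are disjoint. The grammar IS LL(1).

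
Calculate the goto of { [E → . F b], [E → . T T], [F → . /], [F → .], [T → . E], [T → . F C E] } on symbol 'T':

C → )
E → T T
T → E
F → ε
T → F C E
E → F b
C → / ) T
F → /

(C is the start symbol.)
{ [E → . F b], [E → . T T], [E → T . T], [F → . /], [F → .], [T → . E], [T → . F C E] }

GOTO(I, 'T') = CLOSURE({ [A → αX.β] : [A → α.Xβ] ∈ I, X = 'T' })

Items with dot before 'T', with the dot advanced:
  [E → . T T] → [E → T . T]
Closure of the advanced items:
  [E → T . T] has the dot before T: add [T → . E], [T → . F C E]
  [T → . E] has the dot before E: add [E → . T T], [E → . F b]
  [T → . F C E] has the dot before F: add [F → .], [F → . /]

GOTO = { [E → . F b], [E → . T T], [E → T . T], [F → . /], [F → .], [T → . E], [T → . F C E] }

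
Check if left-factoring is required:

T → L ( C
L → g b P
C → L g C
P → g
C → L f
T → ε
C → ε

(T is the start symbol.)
Left-factoring is needed when two productions for the same non-terminal
share a common prefix on the right-hand side.

Productions for T:
  T → L ( C
  T → ε
Productions for C:
  C → L g C
  C → L f
  C → ε

Found common prefix 'L' in productions for C

Answer: Yes, C has productions with common prefix 'L'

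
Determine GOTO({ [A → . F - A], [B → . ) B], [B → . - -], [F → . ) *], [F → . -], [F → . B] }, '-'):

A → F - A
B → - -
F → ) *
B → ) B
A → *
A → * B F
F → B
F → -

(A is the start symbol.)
GOTO(I, '-') = CLOSURE({ [A → αX.β] : [A → α.Xβ] ∈ I, X = '-' })

Items with dot before '-', with the dot advanced:
  [B → . - -] → [B → - . -]
  [F → . -] → [F → - .]
Closure adds nothing (no advanced item has the dot before a non-terminal).

GOTO = { [B → - . -], [F → - .] }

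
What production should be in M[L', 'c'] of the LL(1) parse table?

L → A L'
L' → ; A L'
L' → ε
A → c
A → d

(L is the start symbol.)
To find M[L', 'c'], we find productions for L' where 'c' is in the predict set (PREDICT(N → α) = (FIRST(α) \ {ε}) ∪ (FOLLOW(N) if α ⇒* ε)).

Relevant sets:
  FOLLOW(L') = { $ }

L' → ; A L': PREDICT = { ';' }
L' → ε: PREDICT = { $ }

M[L', 'c'] is empty (no production applies)

Answer: Empty (error entry)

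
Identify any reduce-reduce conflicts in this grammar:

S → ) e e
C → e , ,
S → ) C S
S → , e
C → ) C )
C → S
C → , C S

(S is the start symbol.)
A reduce-reduce conflict occurs when an LR(0) state has two complete items [A → α .] and [B → β .] — both call for a reduction, and with no lookahead the parser cannot choose between them.

Augment with S' → S and build the canonical LR(0) collection (I0 = CLOSURE({[S' → . S]}), then GOTO on every symbol after a dot until no new states appear). It has 19 states:
  I0: { [S → . ) C S], [S → . ) e e], [S → . , e], [S' → . S] }  — shift
  I1: { [C → . ) C )], [C → . , C S], [C → . S], [C → . e , ,], [S → ) . C S], [S → ) . e e], [S → . ) C S], [S → . ) e e], [S → . , e] }  — shift
  I2: { [S → , . e] }  — shift
  I3: { [S' → S .] }  — accept
  I4: { [S → , e .] }  — reduce
  I5: { [C → ) . C )], [C → . ) C )], [C → . , C S], [C → . S], [C → . e , ,], [S → ) . C S], [S → ) . e e], [S → . ) C S], [S → . ) e e], [S → . , e] }  — shift
  I6: { [C → , . C S], [C → . ) C )], [C → . , C S], [C → . S], [C → . e , ,], [S → , . e], [S → . ) C S], [S → . ) e e], [S → . , e] }  — shift
  I7: { [S → ) C . S], [S → . ) C S], [S → . ) e e], [S → . , e] }  — shift
  I8: { [C → S .] }  — reduce
  I9: { [C → e . , ,], [S → ) e . e] }  — shift
  I10: { [C → e , . ,] }  — shift
  I11: { [S → ) e e .] }  — reduce
  I12: { [C → e , , .] }  — reduce
  I13: { [S → ) C S .] }  — reduce
  I14: { [C → , C . S], [S → . ) C S], [S → . ) e e], [S → . , e] }  — shift
  I15: { [C → e . , ,], [S → , e .] }  — shift, reduce
  I16: { [C → , C S .] }  — reduce
  I17: { [C → ) C . )], [S → ) C . S], [S → . ) C S], [S → . ) e e], [S → . , e] }  — shift
  I18: { [C → ) C ) .], [C → . ) C )], [C → . , C S], [C → . S], [C → . e , ,], [S → ) . C S], [S → ) . e e], [S → . ) C S], [S → . ) e e], [S → . , e] }  — shift, reduce

No state contains more than one complete item.

Answer: No reduce-reduce conflicts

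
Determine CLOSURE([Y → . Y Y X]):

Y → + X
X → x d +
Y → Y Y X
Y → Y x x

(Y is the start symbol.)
To compute CLOSURE, for each item [A → α.Bβ] where B is a non-terminal, add [B → .γ] for all productions B → γ; repeat for the newly added items until nothing changes.

Start with: [Y → . Y Y X]
  [Y → . Y Y X] has the dot before Y: add [Y → . + X], [Y → . Y x x]
No further items can be added.

CLOSURE = { [Y → . + X], [Y → . Y Y X], [Y → . Y x x] }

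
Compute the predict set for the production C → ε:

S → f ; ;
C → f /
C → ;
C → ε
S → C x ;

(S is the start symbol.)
PREDICT(C → ε) = (FIRST(RHS) \ {ε}) ∪ (FOLLOW(C) if ε ∈ FIRST(RHS), i.e. RHS ⇒* ε)
The right-hand side is ε (FIRST(ε) = { ε }), so the predict set is FOLLOW(C) = { 'x' }
PREDICT(C → ε) = { 'x' }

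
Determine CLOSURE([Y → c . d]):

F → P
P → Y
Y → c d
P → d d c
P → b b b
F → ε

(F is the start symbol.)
{ [Y → c . d] }

To compute CLOSURE, for each item [A → α.Bβ] where B is a non-terminal, add [B → .γ] for all productions B → γ; repeat for the newly added items until nothing changes.

Start with: [Y → c . d]
The dot precedes the terminal d, so nothing is added.

CLOSURE = { [Y → c . d] }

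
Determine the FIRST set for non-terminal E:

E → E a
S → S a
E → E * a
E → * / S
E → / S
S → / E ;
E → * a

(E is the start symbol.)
{ '*', '/' }

From E → E a:
  - E is the symbol being defined: contributes nothing new
    E is not nullable, so stop
From E → E * a:
  - E is the symbol being defined: contributes nothing new
    E is not nullable, so stop
From E → * / S:
  - '*' is a terminal: add '*' and stop
From E → / S:
  - '/' is a terminal: add '/' and stop
From E → * a:
  - '*' is a terminal: add '*' and stop

Collecting: FIRST(E) = { '*', '/' }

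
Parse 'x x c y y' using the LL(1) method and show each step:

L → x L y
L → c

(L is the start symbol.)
LL(1) parsing maintains a stack (initially the start symbol over $) and the input. At each step: if the stack top is a terminal, match it against the current input token; if it is a non-terminal N, replace it with the RHS of M[N, lookahead] (the unique production whose predict set contains the lookahead).

Stack is shown with the top on the left.

Stack      Input        Action
------------------------------
L $        x x c y y $  output L → x L y
x L y $    x x c y y $  match 'x'
L y $      x c y y $    output L → x L y
x L y y $  x c y y $    match 'x'
L y y $    c y y $      output L → c
c y y $    c y y $      match 'c'
y y $      y y $        match 'y'
y $        y $          match 'y'
$          $            accept

The string is accepted.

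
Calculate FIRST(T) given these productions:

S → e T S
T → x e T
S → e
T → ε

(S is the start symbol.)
From T → x e T:
  - x is a terminal: add 'x' and stop
From T → ε:
  - ε-production, so ε ∈ FIRST(T)

Collecting: FIRST(T) = { 'x', ε }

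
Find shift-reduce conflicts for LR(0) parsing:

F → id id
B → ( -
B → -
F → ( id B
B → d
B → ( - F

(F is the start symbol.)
Yes — I10: [B → ( - .] vs [F → . ( id B]

A shift-reduce conflict occurs when an LR(0) state has both:
  - a complete (reduce) item [A → α .] (dot at the end), and
  - a shift item [B → β . c γ] (dot before a terminal).

Augment with F' → F and build the canonical LR(0) collection (I0 = CLOSURE({[F' → . F]}), then GOTO on every symbol after a dot until no new states appear). It has 12 states:
  I0: { [F → . ( id B], [F → . id id], [F' → . F] }  — shift
  I1: { [F → ( . id B] }  — shift
  I2: { [F' → F .] }  — accept
  I3: { [F → id . id] }  — shift
  I4: { [F → id id .] }  — reduce
  I5: { [B → . ( - F], [B → . ( -], [B → . -], [B → . d], [F → ( id . B] }  — shift
  I6: { [B → ( . - F], [B → ( . -] }  — shift
  I7: { [B → - .] }  — reduce
  I8: { [F → ( id B .] }  — reduce
  I9: { [B → d .] }  — reduce
  I10: { [B → ( - . F], [B → ( - .], [F → . ( id B], [F → . id id] }  — shift, reduce
  I11: { [B → ( - F .] }  — reduce

I10 contains reduce item [B → ( - .] and shift items [F → . ( id B], [F → . id id] — shift-reduce conflict.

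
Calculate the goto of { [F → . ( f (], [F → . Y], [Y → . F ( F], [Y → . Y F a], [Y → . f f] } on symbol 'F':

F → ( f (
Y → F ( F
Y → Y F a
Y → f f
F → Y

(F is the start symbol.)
{ [Y → F . ( F] }

GOTO(I, 'F') = CLOSURE({ [A → αX.β] : [A → α.Xβ] ∈ I, X = 'F' })

Items with dot before 'F', with the dot advanced:
  [Y → . F ( F] → [Y → F . ( F]
Closure adds nothing (no advanced item has the dot before a non-terminal).

GOTO = { [Y → F . ( F] }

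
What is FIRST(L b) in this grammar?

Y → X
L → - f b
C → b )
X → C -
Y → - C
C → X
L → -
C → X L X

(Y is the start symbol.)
{ '-' }

FIRST sets of the non-terminals involved (from the grammar, by fixed-point iteration):
  FIRST(L) = { '-' }

To compute FIRST(L b), process the symbols left to right:
Symbol L is a non-terminal. Add FIRST(L) \ {ε} = { '-' }
L is not nullable (ε ∉ FIRST(L)), so stop here.
FIRST(L b) = { '-' }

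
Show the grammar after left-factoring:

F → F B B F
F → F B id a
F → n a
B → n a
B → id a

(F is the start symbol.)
Left-factoring transforms A → αβ₁ | αβ₂ into A → αA' and A' → β₁ | β₂
(α is the longest common prefix among the alternatives). Repeat until
no nonterminal has two alternatives with a common prefix.

Round 1: F has alternatives sharing prefix 'F B'. Introduce F': F → F B F'
  Add: F' → B F
  Add: F' → id a

No remaining common prefixes — done.

Resulting grammar:
F → F B F'
F' → B F
F' → id a
F → n a
B → n a
B → id a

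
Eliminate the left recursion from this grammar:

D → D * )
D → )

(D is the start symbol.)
D → ) D'
D' → * ) D'
D' → ε

D is directly left-recursive. The standard transformation for
  A → A α₁ | ... | A α_m | β₁ | ... | β_n
is
  A  → β₁ A' | ... | β_n A'
  A' → α₁ A' | ... | α_m A' | ε

D → ) becomes D → ) D'
D → D * ) becomes D' → * ) D'
Add D' → ε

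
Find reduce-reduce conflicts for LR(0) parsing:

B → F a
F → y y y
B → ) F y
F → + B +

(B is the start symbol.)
No reduce-reduce conflicts

A reduce-reduce conflict occurs when an LR(0) state has two complete items [A → α .] and [B → β .] — both call for a reduction, and with no lookahead the parser cannot choose between them.

Augment with B' → B and build the canonical LR(0) collection (I0 = CLOSURE({[B' → . B]}), then GOTO on every symbol after a dot until no new states appear). It has 13 states:
  I0: { [B → . ) F y], [B → . F a], [B' → . B], [F → . + B +], [F → . y y y] }  — shift
  I1: { [B → ) . F y], [F → . + B +], [F → . y y y] }  — shift
  I2: { [B → . ) F y], [B → . F a], [F → + . B +], [F → . + B +], [F → . y y y] }  — shift
  I3: { [B' → B .] }  — accept
  I4: { [B → F . a] }  — shift
  I5: { [F → y . y y] }  — shift
  I6: { [F → y y . y] }  — shift
  I7: { [F → y y y .] }  — reduce
  I8: { [B → F a .] }  — reduce
  I9: { [F → + B . +] }  — shift
  I10: { [F → + B + .] }  — reduce
  I11: { [B → ) F . y] }  — shift
  I12: { [B → ) F y .] }  — reduce

No state contains more than one complete item.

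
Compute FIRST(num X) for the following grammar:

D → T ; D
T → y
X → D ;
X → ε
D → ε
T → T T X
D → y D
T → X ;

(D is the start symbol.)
{ 'num' }

To compute FIRST(num X), process the symbols left to right:
Symbol num is a terminal. Add 'num' and stop.
FIRST(num X) = { 'num' }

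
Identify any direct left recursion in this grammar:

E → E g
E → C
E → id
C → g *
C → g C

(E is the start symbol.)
E → E g: LEFT RECURSIVE (starts with E)
E → C: starts with C
E → id: starts with id
C → g *: starts with g
C → g C: starts with g

The grammar has direct left recursion on: E.

Answer: Yes, E is left-recursive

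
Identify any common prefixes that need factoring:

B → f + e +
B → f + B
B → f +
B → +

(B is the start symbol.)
Left-factoring is needed when two productions for the same non-terminal
share a common prefix on the right-hand side.

Productions for B:
  B → f + e +
  B → f + B
  B → f +
  B → +

Found common prefix 'f +' in productions for B

Answer: Yes, B has productions with common prefix 'f +'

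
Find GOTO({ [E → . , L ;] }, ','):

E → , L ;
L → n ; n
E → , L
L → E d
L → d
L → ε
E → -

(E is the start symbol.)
GOTO(I, ',') = CLOSURE({ [A → αX.β] : [A → α.Xβ] ∈ I, X = ',' })

Items with dot before ',', with the dot advanced:
  [E → . , L ;] → [E → , . L ;]
Closure of the advanced items:
  [E → , . L ;] has the dot before L: add [L → . n ; n], [L → . E d], [L → . d], [L → .]
  [L → . E d] has the dot before E: add [E → . , L ;], [E → . , L], [E → . -]

GOTO = { [E → , . L ;], [E → . , L ;], [E → . , L], [E → . -], [L → . E d], [L → . d], [L → . n ; n], [L → .] }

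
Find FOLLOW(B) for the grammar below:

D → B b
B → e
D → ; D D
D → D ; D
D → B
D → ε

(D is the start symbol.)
{ $, ';', 'b', 'e' }

To compute FOLLOW(B), find every occurrence of B on a right-hand side N → α B β: add FIRST(β) \ {ε}, and if β is empty or nullable also add FOLLOW(N). Iterate to a fixed point.

In D → B b: B is followed by b, add FIRST(b) \ {ε} = { 'b' }
In D → B: B is at the end, add FOLLOW(D)

The FOLLOW sets referred to above (computed the same way, to a fixed point):
  FOLLOW(D) = { $, ';', 'e' }

Taking the union: FOLLOW(B) = { $, ';', 'b', 'e' }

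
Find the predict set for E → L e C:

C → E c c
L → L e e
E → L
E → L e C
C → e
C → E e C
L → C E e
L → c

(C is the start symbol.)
PREDICT(E → L e C) = (FIRST(RHS) \ {ε}) ∪ (FOLLOW(E) if ε ∈ FIRST(RHS), i.e. RHS ⇒* ε)
FIRST(L) = { 'c', 'e' }
FIRST(L e C) = { 'c', 'e' }
ε ∉ FIRST(L e C), so FOLLOW(E) is not added.
PREDICT(E → L e C) = { 'c', 'e' }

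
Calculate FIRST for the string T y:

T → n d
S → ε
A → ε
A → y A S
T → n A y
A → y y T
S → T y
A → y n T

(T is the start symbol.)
FIRST sets of the non-terminals involved (from the grammar, by fixed-point iteration):
  FIRST(T) = { 'n' }

To compute FIRST(T y), process the symbols left to right:
Symbol T is a non-terminal. Add FIRST(T) \ {ε} = { 'n' }
T is not nullable (ε ∉ FIRST(T)), so stop here.
FIRST(T y) = { 'n' }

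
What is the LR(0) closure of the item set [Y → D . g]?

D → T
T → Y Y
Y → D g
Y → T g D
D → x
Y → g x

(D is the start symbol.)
{ [Y → D . g] }

To compute CLOSURE, for each item [A → α.Bβ] where B is a non-terminal, add [B → .γ] for all productions B → γ; repeat for the newly added items until nothing changes.

Start with: [Y → D . g]
The dot precedes the terminal g, so nothing is added.

CLOSURE = { [Y → D . g] }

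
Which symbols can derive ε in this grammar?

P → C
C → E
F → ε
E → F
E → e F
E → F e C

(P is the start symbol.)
{ 'C', 'E', 'F', 'P' }

ε-productions: F → ε
So F is immediately nullable.
E → F: every symbol on the right is nullable, so E is nullable too.
C → E: every symbol on the right is nullable, so C is nullable too.
P → C: every symbol on the right is nullable, so P is nullable too.
Every non-terminal is now nullable.
Nullable = { 'C', 'E', 'F', 'P' }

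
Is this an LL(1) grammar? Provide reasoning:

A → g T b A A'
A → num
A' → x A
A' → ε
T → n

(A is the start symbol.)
Relevant sets:
  FOLLOW(A') = { $, 'x' }

For A:
  PREDICT(A → g T b A A') = { 'g' }
  PREDICT(A → num) = { 'num' }
For A':
  PREDICT(A' → x A) = { 'x' }
  PREDICT(A' → ε) = { $, 'x' }
T has a single production, so nothing to check there.

Conflict found: Predict set conflict for A': { 'x' }
The grammar is NOT LL(1).

Answer: No. Predict set conflict for A': { 'x' }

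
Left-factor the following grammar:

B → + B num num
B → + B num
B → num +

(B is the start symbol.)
Left-factoring transforms A → αβ₁ | αβ₂ into A → αA' and A' → β₁ | β₂
(α is the longest common prefix among the alternatives). Repeat until
no nonterminal has two alternatives with a common prefix.

Round 1: B has alternatives sharing prefix '+ B num'. Introduce B': B → + B num B'
  Add: B' → num
  Add: B' → ε

No remaining common prefixes — done.

Resulting grammar:
B → + B num B'
B' → num
B' → ε
B → num +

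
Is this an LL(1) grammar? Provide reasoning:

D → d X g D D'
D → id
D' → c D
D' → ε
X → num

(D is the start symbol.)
No. Predict set conflict for D': { 'c' }

A grammar is LL(1) if for each non-terminal N with multiple productions, the predict sets of those productions are pairwise disjoint, where PREDICT(N → α) = (FIRST(α) \ {ε}) ∪ (FOLLOW(N) if α ⇒* ε).

Relevant sets:
  FOLLOW(D') = { $, 'c' }

For D:
  PREDICT(D → d X g D D') = { 'd' }
  PREDICT(D → id) = { 'id' }
For D':
  PREDICT(D' → c D) = { 'c' }
  PREDICT(D' → ε) = { $, 'c' }
X has a single production, so nothing to check there.

Conflict found: Predict set conflict for D': { 'c' }
The grammar is NOT LL(1).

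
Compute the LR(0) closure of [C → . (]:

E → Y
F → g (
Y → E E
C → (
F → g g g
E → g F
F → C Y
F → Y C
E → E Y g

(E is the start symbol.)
To compute CLOSURE, for each item [A → α.Bβ] where B is a non-terminal, add [B → .γ] for all productions B → γ; repeat for the newly added items until nothing changes.

Start with: [C → . (]
The dot precedes the terminal '(', so nothing is added.

CLOSURE = { [C → . (] }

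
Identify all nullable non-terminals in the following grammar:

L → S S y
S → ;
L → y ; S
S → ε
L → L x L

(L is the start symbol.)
{ 'S' }

A non-terminal is nullable if it can derive ε (the empty string): either it has an ε-production, or it has a production whose right-hand side consists entirely of nullable non-terminals.

ε-productions: S → ε
So S is immediately nullable.
No further non-terminal can be added: every production for the remaining non-terminals contains a terminal or a non-nullable non-terminal.
Nullable = { 'S' }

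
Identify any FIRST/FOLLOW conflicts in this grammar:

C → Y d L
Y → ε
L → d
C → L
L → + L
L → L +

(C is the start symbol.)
A FIRST/FOLLOW conflict occurs when a non-terminal N has a nullable alternative N → β (β ⇒* ε) and another alternative N → α with FIRST(α) ∩ FOLLOW(N) ≠ ∅: on such a lookahead the parser cannot decide between expanding α and letting N vanish via β.

Nullable non-terminals: Y.
Y has a nullable alternative but only one production, so nothing to check.

C, L have no nullable alternative, so no FIRST/FOLLOW check is needed there.

No FIRST/FOLLOW conflicts found.

Answer: No FIRST/FOLLOW conflicts.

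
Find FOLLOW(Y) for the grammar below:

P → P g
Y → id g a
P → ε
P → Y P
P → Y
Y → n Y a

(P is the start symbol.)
To compute FOLLOW(Y), find every occurrence of Y on a right-hand side N → α Y β: add FIRST(β) \ {ε}, and if β is empty or nullable also add FOLLOW(N). Iterate to a fixed point.

In P → Y P: Y is followed by P, add FIRST(P) \ {ε} = { 'g', 'id', 'n' }
  P is nullable, so also add FOLLOW(P)
In P → Y: Y is at the end, add FOLLOW(P)
In Y → n Y a: Y is followed by a, add FIRST(a) \ {ε} = { 'a' }

The FOLLOW sets referred to above (computed the same way, to a fixed point):
  FOLLOW(P) = { $, 'g' }

Taking the union: FOLLOW(Y) = { $, 'a', 'g', 'id', 'n' }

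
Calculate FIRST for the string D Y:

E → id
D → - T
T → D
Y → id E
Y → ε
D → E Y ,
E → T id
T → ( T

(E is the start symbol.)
{ '(', '-', 'id' }

FIRST sets of the non-terminals involved (from the grammar, by fixed-point iteration):
  FIRST(D) = { '(', '-', 'id' }

To compute FIRST(D Y), process the symbols left to right:
Symbol D is a non-terminal. Add FIRST(D) \ {ε} = { '(', '-', 'id' }
D is not nullable (ε ∉ FIRST(D)), so stop here.
FIRST(D Y) = { '(', '-', 'id' }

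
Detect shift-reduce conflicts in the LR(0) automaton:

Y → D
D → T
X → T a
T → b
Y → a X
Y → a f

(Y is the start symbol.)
A shift-reduce conflict occurs when an LR(0) state has both:
  - a complete (reduce) item [A → α .] (dot at the end), and
  - a shift item [B → β . c γ] (dot before a terminal).

Augment with Y' → Y and build the canonical LR(0) collection (I0 = CLOSURE({[Y' → . Y]}), then GOTO on every symbol after a dot until no new states appear). It has 10 states:
  I0: { [D → . T], [T → . b], [Y → . D], [Y → . a X], [Y → . a f], [Y' → . Y] }  — shift
  I1: { [Y → D .] }  — reduce
  I2: { [D → T .] }  — reduce
  I3: { [Y' → Y .] }  — accept
  I4: { [T → . b], [X → . T a], [Y → a . X], [Y → a . f] }  — shift
  I5: { [T → b .] }  — reduce
  I6: { [X → T . a] }  — shift
  I7: { [Y → a X .] }  — reduce
  I8: { [Y → a f .] }  — reduce
  I9: { [X → T a .] }  — reduce

No state contains both a complete item and a shift item.

Answer: No shift-reduce conflicts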